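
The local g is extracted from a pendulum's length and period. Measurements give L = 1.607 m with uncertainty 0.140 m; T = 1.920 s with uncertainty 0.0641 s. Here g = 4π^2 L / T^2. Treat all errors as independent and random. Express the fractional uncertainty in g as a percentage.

Products/powers → add relative errors in quadrature, weighted by exponent:
  (1·δL/L)² = (1×0.0871)² = 0.00759;  (-2·δT/T)² = (-2×0.0334)² = 0.00446
δg/g = √(0.0120) = 0.110

11.0%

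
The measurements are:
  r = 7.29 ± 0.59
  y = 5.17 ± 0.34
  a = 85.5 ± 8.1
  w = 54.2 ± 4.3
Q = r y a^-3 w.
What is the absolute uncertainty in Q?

For a monomial Q ∝ r, y, a^-3, w, fractional errors add in quadrature:
  (1·δr/r)² = (1×0.0809)² = 0.00655;  (1·δy/y)² = (1×0.0658)² = 0.00432;  (-3·δa/a)² = (-3×0.0947)² = 0.0808;  (1·δw/w)² = (1×0.0793)² = 0.00629
δQ/Q = √(0.0979) = 0.313
Q = 0.00327, so δQ = 0.313 × 0.00327 = 0.00102.

0.00102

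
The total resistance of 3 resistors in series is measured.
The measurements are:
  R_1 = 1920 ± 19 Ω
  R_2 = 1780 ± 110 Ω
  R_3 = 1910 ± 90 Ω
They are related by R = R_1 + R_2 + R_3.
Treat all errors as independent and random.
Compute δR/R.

Sums and differences: (δR)² = Σ (cᵢ δxᵢ)².
  (δR_1)² = 361;  (δR_2)² = 12100;  (δR_3)² = 8100
δR = √(20600) = 143 Ω
R = 5610 Ω, so δR/R = 143/5610 = 0.0256.

0.0256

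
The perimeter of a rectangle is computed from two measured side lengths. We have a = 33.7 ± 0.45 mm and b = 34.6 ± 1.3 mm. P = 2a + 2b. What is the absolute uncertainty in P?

2.75 mm

Each term contributes (cᵢ δxᵢ)² to (δP)²:
  (2·δa)² = 0.810;  (2·δb)² = 6.76
δP = √(7.57) = 2.75 mm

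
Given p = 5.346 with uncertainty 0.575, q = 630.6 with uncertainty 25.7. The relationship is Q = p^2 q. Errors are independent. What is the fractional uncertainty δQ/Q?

0.219

Since Q is a product/quotient, work with relative uncertainties:
  (2·δp/p)² = (2×0.108)² = 0.0463;  (1·δq/q)² = (1×0.0408)² = 0.00166
δQ/Q = √(0.0479) = 0.219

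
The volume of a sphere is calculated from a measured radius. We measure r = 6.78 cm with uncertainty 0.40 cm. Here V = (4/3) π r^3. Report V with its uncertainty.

1310 ± 231 cm^3

V ∝ r^3, so δV/V = |3| · δr/r = 3 × 0.0590 = 0.177.
V = 1310 cm^3, so δV = 0.177 × 1310 = 231 cm^3.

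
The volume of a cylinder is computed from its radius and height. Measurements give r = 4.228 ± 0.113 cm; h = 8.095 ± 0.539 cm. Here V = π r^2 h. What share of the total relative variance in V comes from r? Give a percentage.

39.2%

(δV/V)² = (2·δr/r)² + (1·δh/h)²
  r term: (2×0.0267)² = 0.00286
  h term: (1×0.0666)² = 0.00443
Total = 0.00729. Share from r = 0.00286/0.00729 = 0.392.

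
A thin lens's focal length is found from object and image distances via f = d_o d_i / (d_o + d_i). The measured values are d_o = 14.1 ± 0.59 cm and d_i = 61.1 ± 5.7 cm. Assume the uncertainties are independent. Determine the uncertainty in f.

∂f/∂d_o = (d_i/(d_o+d_i))² = 0.660;  ∂f/∂d_i = (d_o/(d_o+d_i))² = 0.0352
δf = √((∂f/∂d_o · δd_o)² + (∂f/∂d_i · δd_i)²) = √(0.152 + 0.0402) = 0.438 cm

0.438 cm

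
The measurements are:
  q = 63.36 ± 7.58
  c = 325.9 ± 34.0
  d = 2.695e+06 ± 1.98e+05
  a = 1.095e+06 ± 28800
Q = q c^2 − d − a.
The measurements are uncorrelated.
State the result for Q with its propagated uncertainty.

Let p = q·c^2 = 6.73e+06. δp/p = √((1·δq/q)² + (2·δc/c)²) = √(0.0143 + 0.0435) = 0.241, so δp = 1.62e+06.
Q = p − d − a: δQ = √(δp² + δd² + δa²) = √(2.62e+12 + 3.92e+10 + 8.29e+08) = 1.63e+06
Q = 2.94e+06.

(2.940 ± 1.63) × 10^6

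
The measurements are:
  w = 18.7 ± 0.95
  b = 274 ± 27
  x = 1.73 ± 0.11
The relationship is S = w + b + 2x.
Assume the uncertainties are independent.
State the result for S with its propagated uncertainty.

Absolute uncertainties add in quadrature for a linear combination:
  (δw)² = 0.902;  (δb)² = 729;  (2·δx)² = 0.0484
δS = √(730) = 27.0
S = 296.

296 ± 27.0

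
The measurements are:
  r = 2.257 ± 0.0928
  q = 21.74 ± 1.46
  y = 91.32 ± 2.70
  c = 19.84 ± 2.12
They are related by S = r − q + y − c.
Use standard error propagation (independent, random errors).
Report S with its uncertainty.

52.00 ± 3.73

For a sum/difference, combine absolute errors in quadrature:
  (δr)² = 0.00861;  (δq)² = 2.13;  (δy)² = 7.29;  (δc)² = 4.49
δS = √(13.9) = 3.73
S = 52.00.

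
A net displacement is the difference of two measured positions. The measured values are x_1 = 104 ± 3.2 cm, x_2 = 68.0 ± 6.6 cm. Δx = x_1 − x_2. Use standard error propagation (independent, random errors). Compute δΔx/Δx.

Δx is a linear combination, so absolute uncertainties add in quadrature:
  (δx_1)² = 10.2;  (δx_2)² = 43.6
δΔx = √(53.8) = 7.33 cm
Δx = 36.0 cm, so δΔx/Δx = 7.33/36.0 = 0.204.

0.204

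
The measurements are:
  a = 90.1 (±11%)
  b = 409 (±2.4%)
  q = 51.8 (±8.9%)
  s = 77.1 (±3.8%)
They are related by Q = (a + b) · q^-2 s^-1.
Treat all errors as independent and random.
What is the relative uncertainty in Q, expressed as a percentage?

Let u = a + b = 499. δu = √(δa² + δb²) = √(98.2 + 96.4) = 13.9, so δu/u = 0.0279.
Q is then a monomial in u, q, s:
δQ/Q = √((δu/u)² + (-2·δq/q)² + (-1·δs/s)²) = √(0.000781 + 0.0317 + 0.00144) = 0.184

18.4%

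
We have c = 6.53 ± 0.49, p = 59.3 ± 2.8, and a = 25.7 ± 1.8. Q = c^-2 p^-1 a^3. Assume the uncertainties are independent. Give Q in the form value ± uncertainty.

Since Q is a product/quotient, work with relative uncertainties:
  (-2·δc/c)² = (-2×0.0750)² = 0.0225;  (-1·δp/p)² = (-1×0.0472)² = 0.00223;  (3·δa/a)² = (3×0.0700)² = 0.0441
δQ/Q = √(0.0689) = 0.262
Q = 6.71, so δQ = 0.262 × 6.71 = 1.76.

6.71 ± 1.76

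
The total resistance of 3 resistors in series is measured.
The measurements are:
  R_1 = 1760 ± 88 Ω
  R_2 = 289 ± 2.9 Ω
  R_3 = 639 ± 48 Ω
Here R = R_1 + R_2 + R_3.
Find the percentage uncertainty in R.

Sums and differences: (δR)² = Σ (cᵢ δxᵢ)².
  (δR_1)² = 7740;  (δR_2)² = 8.41;  (δR_3)² = 2300
δR = √(10100) = 100 Ω
R = 2690 Ω, so δR/R = 100/2690 = 0.0373.

3.73%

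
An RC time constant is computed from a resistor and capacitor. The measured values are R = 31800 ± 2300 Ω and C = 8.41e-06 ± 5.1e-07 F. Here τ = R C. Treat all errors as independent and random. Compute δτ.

τ is a product of powers, so relative uncertainties combine in quadrature:
  (1·δR/R)² = (1×0.0723)² = 0.00523;  (1·δC/C)² = (1×0.0606)² = 0.00368
δτ/τ = √(0.00891) = 0.0944
τ = 0.267 s, so δτ = 0.0944 × 0.267 = 0.0252 s.

0.0252 s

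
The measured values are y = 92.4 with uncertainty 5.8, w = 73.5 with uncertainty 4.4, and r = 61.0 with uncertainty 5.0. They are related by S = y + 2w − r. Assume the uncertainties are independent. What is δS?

S is a linear combination, so absolute uncertainties add in quadrature:
  (δy)² = 33.6;  (2·δw)² = 77.4;  (δr)² = 25.0
δS = √(136) = 11.7

11.7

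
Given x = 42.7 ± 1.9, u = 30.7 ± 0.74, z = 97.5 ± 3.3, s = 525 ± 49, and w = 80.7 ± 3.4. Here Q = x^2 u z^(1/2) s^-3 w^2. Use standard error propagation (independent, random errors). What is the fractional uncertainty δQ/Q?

Each factor contributes (exponent × relative error)² to (δQ/Q)²:
  (2·δx/x)² = (2×0.0445)² = 0.00792;  (1·δu/u)² = (1×0.0241)² = 0.000581;  (½·δz/z)² = (0.5×0.0338)² = 0.000286;  (-3·δs/s)² = (-3×0.0933)² = 0.0784;  (2·δw/w)² = (2×0.0421)² = 0.00710
δQ/Q = √(0.0943) = 0.307

0.307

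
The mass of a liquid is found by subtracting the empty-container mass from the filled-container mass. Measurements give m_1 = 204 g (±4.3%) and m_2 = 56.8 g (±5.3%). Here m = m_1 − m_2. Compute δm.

9.27 g

Each term contributes (cᵢ δxᵢ)² to (δm)²:
  (δm_1)² = 76.9;  (δm_2)² = 9.06
δm = √(86.0) = 9.27 g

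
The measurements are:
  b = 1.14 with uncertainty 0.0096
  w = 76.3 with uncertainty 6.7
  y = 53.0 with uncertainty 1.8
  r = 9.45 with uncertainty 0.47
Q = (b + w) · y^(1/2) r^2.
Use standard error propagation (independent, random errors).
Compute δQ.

Let u = b + w = 77.4. δu = √(δb² + δw²) = √(9.22e-05 + 44.9) = 6.70, so δu/u = 0.0865.
Q is then a monomial in u, y, r:
δQ/Q = √((δu/u)² + (½·δy/y)² + (2·δr/r)²) = √(0.00749 + 0.000288 + 0.00989) = 0.133
Q = 50300, so δQ = 0.133 × 50300 = 6690.

6690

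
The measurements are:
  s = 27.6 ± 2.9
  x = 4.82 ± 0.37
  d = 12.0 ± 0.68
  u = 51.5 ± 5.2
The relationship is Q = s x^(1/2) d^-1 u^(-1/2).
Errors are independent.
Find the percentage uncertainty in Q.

Each factor contributes (exponent × relative error)² to (δQ/Q)²:
  (1·δs/s)² = (1×0.105)² = 0.0110;  (½·δx/x)² = (0.5×0.0768)² = 0.00147;  (-1·δd/d)² = (-1×0.0567)² = 0.00321;  (−½·δu/u)² = (-0.5×0.101)² = 0.00255
δQ/Q = √(0.0183) = 0.135

13.5%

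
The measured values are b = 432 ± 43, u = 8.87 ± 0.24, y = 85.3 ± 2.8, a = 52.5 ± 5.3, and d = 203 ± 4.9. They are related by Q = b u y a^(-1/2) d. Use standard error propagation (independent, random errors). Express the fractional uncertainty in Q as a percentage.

12.2%

Relative error in a monomial: (δQ/Q)² = Σ (nᵢ · δxᵢ/xᵢ)².
  (1·δb/b)² = (1×0.0995)² = 0.00991;  (1·δu/u)² = (1×0.0271)² = 0.000732;  (1·δy/y)² = (1×0.0328)² = 0.00108;  (−½·δa/a)² = (-0.5×0.101)² = 0.00255;  (1·δd/d)² = (1×0.0241)² = 0.000583
δQ/Q = √(0.0148) = 0.122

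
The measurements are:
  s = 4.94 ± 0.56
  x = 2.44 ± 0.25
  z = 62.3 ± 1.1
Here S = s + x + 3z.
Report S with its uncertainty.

194 ± 3.36

Each term contributes (cᵢ δxᵢ)² to (δS)²:
  (δs)² = 0.314;  (δx)² = 0.0625;  (3·δz)² = 10.9
δS = √(11.3) = 3.36
S = 194.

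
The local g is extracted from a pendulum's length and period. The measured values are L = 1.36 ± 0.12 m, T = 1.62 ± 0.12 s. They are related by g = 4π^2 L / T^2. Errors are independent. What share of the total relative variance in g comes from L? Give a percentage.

26.2%

(δg/g)² = (1·δL/L)² + (-2·δT/T)²
  L term: (1×0.0882)² = 0.00779
  T term: (-2×0.0741)² = 0.0219
Total = 0.0297. Share from L = 0.00779/0.0297 = 0.262.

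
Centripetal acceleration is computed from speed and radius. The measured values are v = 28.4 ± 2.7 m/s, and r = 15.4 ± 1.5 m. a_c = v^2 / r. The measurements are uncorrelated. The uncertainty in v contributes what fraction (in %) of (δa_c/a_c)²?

(δa_c/a_c)² = (2·δv/v)² + (-1·δr/r)²
  v term: (2×0.0951)² = 0.0362
  r term: (-1×0.0974)² = 0.00949
Total = 0.0456. Share from v = 0.0362/0.0456 = 0.792.

79.2%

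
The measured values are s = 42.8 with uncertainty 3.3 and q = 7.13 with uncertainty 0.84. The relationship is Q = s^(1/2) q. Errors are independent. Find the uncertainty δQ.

5.78

Since Q is a product/quotient, work with relative uncertainties:
  (½·δs/s)² = (0.5×0.0771)² = 0.00149;  (1·δq/q)² = (1×0.118)² = 0.0139
δQ/Q = √(0.0154) = 0.124
Q = 46.6, so δQ = 0.124 × 46.6 = 5.78.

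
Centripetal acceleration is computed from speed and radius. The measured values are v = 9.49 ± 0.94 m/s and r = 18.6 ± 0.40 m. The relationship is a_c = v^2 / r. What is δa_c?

0.965 m/s^2

Since a_c is a product/quotient, work with relative uncertainties:
  (2·δv/v)² = (2×0.0991)² = 0.0392;  (-1·δr/r)² = (-1×0.0215)² = 0.000462
δa_c/a_c = √(0.0397) = 0.199
a_c = 4.84 m/s^2, so δa_c = 0.199 × 4.84 = 0.965 m/s^2.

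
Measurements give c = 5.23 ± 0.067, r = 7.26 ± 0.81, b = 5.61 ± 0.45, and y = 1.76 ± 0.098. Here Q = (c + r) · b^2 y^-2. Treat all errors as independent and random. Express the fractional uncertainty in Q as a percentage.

Let u = c + r = 12.5. δu = √(δc² + δr²) = √(0.00449 + 0.656) = 0.813, so δu/u = 0.0651.
Q is then a monomial in u, b, y:
δQ/Q = √((δu/u)² + (2·δb/b)² + (-2·δy/y)²) = √(0.00423 + 0.0257 + 0.0124) = 0.206

20.6%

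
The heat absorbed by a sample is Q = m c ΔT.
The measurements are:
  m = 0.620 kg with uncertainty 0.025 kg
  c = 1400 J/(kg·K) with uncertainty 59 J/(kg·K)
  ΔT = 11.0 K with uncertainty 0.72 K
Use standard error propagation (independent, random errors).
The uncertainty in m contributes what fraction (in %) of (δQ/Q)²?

(δQ/Q)² = (1·δm/m)² + (1·δc/c)² + (1·δΔT/ΔT)²
  m term: (1×0.0403)² = 0.00163
  c term: (1×0.0421)² = 0.00178
  ΔT term: (1×0.0655)² = 0.00428
Total = 0.00769. Share from m = 0.00163/0.00769 = 0.212.

21.2%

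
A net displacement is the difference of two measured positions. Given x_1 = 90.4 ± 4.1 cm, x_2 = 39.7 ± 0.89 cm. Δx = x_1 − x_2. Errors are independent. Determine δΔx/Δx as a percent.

8.28%

Each term contributes (cᵢ δxᵢ)² to (δΔx)²:
  (δx_1)² = 16.8;  (δx_2)² = 0.792
δΔx = √(17.6) = 4.20 cm
Δx = 50.7 cm, so δΔx/Δx = 4.20/50.7 = 0.0828.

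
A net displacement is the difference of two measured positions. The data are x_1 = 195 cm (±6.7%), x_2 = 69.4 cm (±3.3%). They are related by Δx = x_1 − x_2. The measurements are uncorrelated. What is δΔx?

For a sum/difference, combine absolute errors in quadrature:
  (δx_1)² = 171;  (δx_2)² = 5.25
δΔx = √(176) = 13.3 cm

13.3 cm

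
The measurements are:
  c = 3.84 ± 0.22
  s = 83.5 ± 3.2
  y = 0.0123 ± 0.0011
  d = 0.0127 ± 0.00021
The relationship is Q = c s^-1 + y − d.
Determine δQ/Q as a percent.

7.37%

Let p = c·s^-1 = 0.0460. δp/p = √((1·δc/c)² + (-1·δs/s)²) = √(0.00328 + 0.00147) = 0.0689, so δp = 0.00317.
Q = p + y − d: δQ = √(δp² + δy² + δd²) = √(1e-05 + 1.21e-06 + 4.41e-08) = 0.00336
Q = 0.0456, so δQ/Q = 0.00336/0.0456 = 0.0737.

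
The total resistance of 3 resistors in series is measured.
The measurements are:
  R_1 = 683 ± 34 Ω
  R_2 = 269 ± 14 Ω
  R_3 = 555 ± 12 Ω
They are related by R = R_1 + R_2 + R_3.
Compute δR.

38.7 Ω

Each term contributes (cᵢ δxᵢ)² to (δR)²:
  (δR_1)² = 1160;  (δR_2)² = 196;  (δR_3)² = 144
δR = √(1500) = 38.7 Ω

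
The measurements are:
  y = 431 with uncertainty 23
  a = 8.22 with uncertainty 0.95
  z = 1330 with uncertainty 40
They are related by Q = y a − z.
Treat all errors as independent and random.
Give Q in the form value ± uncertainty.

Let p = y·a = 3540. δp/p = √((1·δy/y)² + (1·δa/a)²) = √(0.00285 + 0.0134) = 0.127, so δp = 451.
Q = p − z: δQ = √(δp² + δz²) = √(2.03e+05 + 1600) = 453
Q = 2210.

2210 ± 453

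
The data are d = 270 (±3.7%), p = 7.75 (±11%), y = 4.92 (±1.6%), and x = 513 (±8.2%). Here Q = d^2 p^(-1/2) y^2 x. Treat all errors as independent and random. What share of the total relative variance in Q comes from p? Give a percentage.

(δQ/Q)² = (2·δd/d)² + (−½·δp/p)² + (2·δy/y)² + (1·δx/x)²
  d term: (2×0.0370)² = 0.00548
  p term: (-0.5×0.110)² = 0.00302
  y term: (2×0.0160)² = 0.00102
  x term: (1×0.0820)² = 0.00672
Total = 0.0162. Share from p = 0.00302/0.0162 = 0.186.

18.6%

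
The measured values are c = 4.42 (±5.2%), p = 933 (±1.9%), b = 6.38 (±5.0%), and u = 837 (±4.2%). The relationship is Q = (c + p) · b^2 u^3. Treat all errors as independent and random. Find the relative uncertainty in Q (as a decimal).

0.162

Let w = c + p = 937. δw = √(δc² + δp²) = √(0.0528 + 314) = 17.7, so δw/w = 0.0189.
Q is then a monomial in w, b, u:
δQ/Q = √((δw/w)² + (2·δb/b)² + (3·δu/u)²) = √(0.000358 + 0.0100 + 0.0159) = 0.162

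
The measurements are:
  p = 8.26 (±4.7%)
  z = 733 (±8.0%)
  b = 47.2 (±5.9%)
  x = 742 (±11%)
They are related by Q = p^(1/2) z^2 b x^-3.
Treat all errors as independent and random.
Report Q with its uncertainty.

0.178 ± 0.0664

Each factor contributes (exponent × relative error)² to (δQ/Q)²:
  (½·δp/p)² = (0.5×0.0470)² = 0.000552;  (2·δz/z)² = (2×0.0800)² = 0.0256;  (1·δb/b)² = (1×0.0590)² = 0.00348;  (-3·δx/x)² = (-3×0.110)² = 0.109
δQ/Q = √(0.139) = 0.372
Q = 0.178, so δQ = 0.372 × 0.178 = 0.0664.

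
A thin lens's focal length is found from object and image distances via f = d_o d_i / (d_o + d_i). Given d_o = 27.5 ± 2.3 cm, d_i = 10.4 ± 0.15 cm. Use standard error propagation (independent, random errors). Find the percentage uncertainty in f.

2.52%

∂f/∂d_o = (d_i/(d_o+d_i))² = 0.0753;  ∂f/∂d_i = (d_o/(d_o+d_i))² = 0.526
δf = √((∂f/∂d_o · δd_o)² + (∂f/∂d_i · δd_i)²) = √(0.0300 + 0.00624) = 0.190 cm
f = 7.55 cm, so δf/f = 0.190/7.55 = 0.0252.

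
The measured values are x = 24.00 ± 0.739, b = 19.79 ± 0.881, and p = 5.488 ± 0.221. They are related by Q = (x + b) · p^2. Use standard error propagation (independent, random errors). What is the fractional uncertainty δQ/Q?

Let u = x + b = 43.79. δu = √(δx² + δb²) = √(0.546 + 0.776) = 1.15, so δu/u = 0.0263.
Q is then a monomial in u, p:
δQ/Q = √((δu/u)² + (2·δp/p)²) = √(0.000690 + 0.00649) = 0.0847

0.0847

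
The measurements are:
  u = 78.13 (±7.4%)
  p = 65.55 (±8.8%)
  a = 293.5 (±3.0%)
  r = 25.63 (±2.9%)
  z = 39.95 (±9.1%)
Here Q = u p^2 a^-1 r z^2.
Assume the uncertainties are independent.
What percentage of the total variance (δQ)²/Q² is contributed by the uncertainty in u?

7.68%

(δQ/Q)² = (1·δu/u)² + (2·δp/p)² + (-1·δa/a)² + (1·δr/r)² + (2·δz/z)²
  u term: (1×0.0740)² = 0.00548
  p term: (2×0.0880)² = 0.0310
  a term: (-1×0.0300)² = 0.000900
  r term: (1×0.0290)² = 0.000841
  z term: (2×0.0910)² = 0.0331
Total = 0.0713. Share from u = 0.00548/0.0713 = 0.0768.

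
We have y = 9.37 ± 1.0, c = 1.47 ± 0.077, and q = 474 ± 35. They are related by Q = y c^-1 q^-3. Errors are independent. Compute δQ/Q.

Relative error in a monomial: (δQ/Q)² = Σ (nᵢ · δxᵢ/xᵢ)².
  (1·δy/y)² = (1×0.107)² = 0.0114;  (-1·δc/c)² = (-1×0.0524)² = 0.00274;  (-3·δq/q)² = (-3×0.0738)² = 0.0491
δQ/Q = √(0.0632) = 0.251

0.251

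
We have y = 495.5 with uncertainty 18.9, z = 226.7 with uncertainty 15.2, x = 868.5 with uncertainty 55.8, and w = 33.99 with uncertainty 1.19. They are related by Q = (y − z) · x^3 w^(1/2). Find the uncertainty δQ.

2.19e+11

Let u = y − z = 268.8. δu = √(δy² + δz²) = √(357 + 231) = 24.3, so δu/u = 0.0902.
Q is then a monomial in u, x, w:
δQ/Q = √((δu/u)² + (3·δx/x)² + (½·δw/w)²) = √(0.00814 + 0.0372 + 0.000306) = 0.214
Q = 1.027e+12, so δQ = 0.214 × 1.027e+12 = 2.19e+11.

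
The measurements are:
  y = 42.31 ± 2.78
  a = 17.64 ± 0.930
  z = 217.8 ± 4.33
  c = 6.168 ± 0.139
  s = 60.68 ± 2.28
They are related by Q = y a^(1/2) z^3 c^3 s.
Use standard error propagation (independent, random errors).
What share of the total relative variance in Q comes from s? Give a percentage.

(δQ/Q)² = (1·δy/y)² + (½·δa/a)² + (3·δz/z)² + (3·δc/c)² + (1·δs/s)²
  y term: (1×0.0657)² = 0.00432
  a term: (0.5×0.0527)² = 0.000695
  z term: (3×0.0199)² = 0.00356
  c term: (3×0.0225)² = 0.00457
  s term: (1×0.0376)² = 0.00141
Total = 0.0146. Share from s = 0.00141/0.0146 = 0.0970.

9.70%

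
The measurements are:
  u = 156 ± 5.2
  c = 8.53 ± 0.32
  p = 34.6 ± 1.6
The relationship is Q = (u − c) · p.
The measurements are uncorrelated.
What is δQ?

297

Let w = u − c = 147. δw = √(δu² + δc²) = √(27.0 + 0.102) = 5.21, so δw/w = 0.0353.
Q is then a monomial in w, p:
δQ/Q = √((δw/w)² + (1·δp/p)²) = √(0.00125 + 0.00214) = 0.0582
Q = 5100, so δQ = 0.0582 × 5100 = 297.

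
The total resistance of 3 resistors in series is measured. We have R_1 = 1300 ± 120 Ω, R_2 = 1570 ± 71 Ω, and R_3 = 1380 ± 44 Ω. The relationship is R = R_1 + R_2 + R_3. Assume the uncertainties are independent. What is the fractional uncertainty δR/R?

Absolute uncertainties add in quadrature for a linear combination:
  (δR_1)² = 14400;  (δR_2)² = 5040;  (δR_3)² = 1940
δR = √(21400) = 146 Ω
R = 4250 Ω, so δR/R = 146/4250 = 0.0344.

0.0344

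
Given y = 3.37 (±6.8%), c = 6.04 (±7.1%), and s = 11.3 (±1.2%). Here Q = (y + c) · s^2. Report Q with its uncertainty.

Let u = y + c = 9.41. δu = √(δy² + δc²) = √(0.0525 + 0.184) = 0.486, so δu/u = 0.0517.
Q is then a monomial in u, s:
δQ/Q = √((δu/u)² + (2·δs/s)²) = √(0.00267 + 0.000576) = 0.0570
Q = 1200, so δQ = 0.0570 × 1200 = 68.5.

1200 ± 68.5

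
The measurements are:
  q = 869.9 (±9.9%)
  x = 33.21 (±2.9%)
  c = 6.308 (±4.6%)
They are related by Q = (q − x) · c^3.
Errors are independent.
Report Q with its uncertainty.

Let u = q − x = 836.7. δu = √(δq² + δx²) = √(7420 + 0.928) = 86.1, so δu/u = 0.103.
Q is then a monomial in u, c:
δQ/Q = √((δu/u)² + (3·δc/c)²) = √(0.0106 + 0.0190) = 0.172
Q = 210000, so δQ = 0.172 × 210000 = 36200.

210000 ± 36200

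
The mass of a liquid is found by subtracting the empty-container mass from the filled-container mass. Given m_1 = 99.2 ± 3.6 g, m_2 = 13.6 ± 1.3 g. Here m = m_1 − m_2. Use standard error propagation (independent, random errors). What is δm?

For a sum/difference, combine absolute errors in quadrature:
  (δm_1)² = 13.0;  (δm_2)² = 1.69
δm = √(14.7) = 3.83 g

3.83 g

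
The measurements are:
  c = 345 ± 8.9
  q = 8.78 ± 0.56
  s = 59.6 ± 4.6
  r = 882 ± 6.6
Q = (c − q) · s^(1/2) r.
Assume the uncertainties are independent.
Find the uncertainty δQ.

1.09e+05

Let u = c − q = 336. δu = √(δc² + δq²) = √(79.2 + 0.314) = 8.92, so δu/u = 0.0265.
Q is then a monomial in u, s, r:
δQ/Q = √((δu/u)² + (½·δs/s)² + (1·δr/r)²) = √(0.000703 + 0.00149 + 5.6e-05) = 0.0474
Q = 2.29e+06, so δQ = 0.0474 × 2.29e+06 = 1.09e+05.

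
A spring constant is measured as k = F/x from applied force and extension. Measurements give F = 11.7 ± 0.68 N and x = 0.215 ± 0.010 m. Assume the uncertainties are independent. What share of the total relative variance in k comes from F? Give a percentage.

(δk/k)² = (1·δF/F)² + (-1·δx/x)²
  F term: (1×0.0581)² = 0.00338
  x term: (-1×0.0465)² = 0.00216
Total = 0.00554. Share from F = 0.00338/0.00554 = 0.610.

61.0%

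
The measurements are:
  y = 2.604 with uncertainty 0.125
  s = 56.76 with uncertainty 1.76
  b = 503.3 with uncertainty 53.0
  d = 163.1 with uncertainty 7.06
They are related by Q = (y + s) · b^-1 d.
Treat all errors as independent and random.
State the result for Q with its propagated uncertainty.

Let u = y + s = 59.36. δu = √(δy² + δs²) = √(0.0156 + 3.10) = 1.76, so δu/u = 0.0297.
Q is then a monomial in u, b, d:
δQ/Q = √((δu/u)² + (-1·δb/b)² + (1·δd/d)²) = √(0.000883 + 0.0111 + 0.00187) = 0.118
Q = 19.24, so δQ = 0.118 × 19.24 = 2.26.

19.24 ± 2.26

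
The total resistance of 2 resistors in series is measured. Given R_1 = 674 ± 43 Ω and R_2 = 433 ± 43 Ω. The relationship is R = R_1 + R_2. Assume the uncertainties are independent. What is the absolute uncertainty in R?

R is a linear combination, so absolute uncertainties add in quadrature:
  (δR_1)² = 1850;  (δR_2)² = 1850
δR = √(3700) = 60.8 Ω

60.8 Ω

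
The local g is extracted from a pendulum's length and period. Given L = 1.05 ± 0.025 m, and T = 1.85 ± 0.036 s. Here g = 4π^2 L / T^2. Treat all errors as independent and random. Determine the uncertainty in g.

Since g is a product/quotient, work with relative uncertainties:
  (1·δL/L)² = (1×0.0238)² = 0.000567;  (-2·δT/T)² = (-2×0.0195)² = 0.00151
δg/g = √(0.00208) = 0.0456
g = 12.1 m/s^2, so δg = 0.0456 × 12.1 = 0.553 m/s^2.

0.553 m/s^2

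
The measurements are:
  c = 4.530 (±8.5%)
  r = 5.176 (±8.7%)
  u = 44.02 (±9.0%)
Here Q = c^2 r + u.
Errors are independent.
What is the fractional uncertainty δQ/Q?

Let p = c^2·r = 106.2. δp/p = √((2·δc/c)² + (1·δr/r)²) = √(0.0289 + 0.00757) = 0.191, so δp = 20.3.
Q = p + u: δQ = √(δp² + δu²) = √(411 + 15.7) = 20.7
Q = 150.2, so δQ/Q = 20.7/150.2 = 0.138.

0.138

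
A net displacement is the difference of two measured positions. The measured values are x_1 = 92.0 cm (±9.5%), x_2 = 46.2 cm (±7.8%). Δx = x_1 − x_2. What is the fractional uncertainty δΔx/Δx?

Sums and differences: (δΔx)² = Σ (cᵢ δxᵢ)².
  (δx_1)² = 76.4;  (δx_2)² = 13.0
δΔx = √(89.4) = 9.45 cm
Δx = 45.8 cm, so δΔx/Δx = 9.45/45.8 = 0.206.

0.206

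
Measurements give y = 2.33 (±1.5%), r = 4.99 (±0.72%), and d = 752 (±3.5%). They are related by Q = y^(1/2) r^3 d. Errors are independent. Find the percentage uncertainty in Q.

Each factor contributes (exponent × relative error)² to (δQ/Q)²:
  (½·δy/y)² = (0.5×0.0150)² = 5.63e-05;  (3·δr/r)² = (3×0.00720)² = 0.000467;  (1·δd/d)² = (1×0.0350)² = 0.00123
δQ/Q = √(0.00175) = 0.0418

4.18%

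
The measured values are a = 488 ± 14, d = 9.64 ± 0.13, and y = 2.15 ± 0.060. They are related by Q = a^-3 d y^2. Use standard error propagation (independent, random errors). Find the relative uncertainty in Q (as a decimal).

0.103

Q is a product of powers, so relative uncertainties combine in quadrature:
  (-3·δa/a)² = (-3×0.0287)² = 0.00741;  (1·δd/d)² = (1×0.0135)² = 0.000182;  (2·δy/y)² = (2×0.0279)² = 0.00312
δQ/Q = √(0.0107) = 0.103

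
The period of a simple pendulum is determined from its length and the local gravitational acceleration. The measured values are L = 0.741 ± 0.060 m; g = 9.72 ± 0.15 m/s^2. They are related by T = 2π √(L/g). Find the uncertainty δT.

0.0715 s

Relative error in a monomial: (δT/T)² = Σ (nᵢ · δxᵢ/xᵢ)².
  (½·δL/L)² = (0.5×0.0810)² = 0.00164;  (−½·δg/g)² = (-0.5×0.0154)² = 5.95e-05
δT/T = √(0.00170) = 0.0412
T = 1.73 s, so δT = 0.0412 × 1.73 = 0.0715 s.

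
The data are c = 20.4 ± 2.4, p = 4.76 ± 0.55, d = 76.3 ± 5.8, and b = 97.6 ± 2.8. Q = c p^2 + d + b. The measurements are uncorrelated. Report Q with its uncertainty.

Let w = c·p^2 = 462. δw/w = √((1·δc/c)² + (2·δp/p)²) = √(0.0138 + 0.0534) = 0.259, so δw = 120.
Q = w + d + b: δQ = √(δw² + δd² + δb²) = √(14400 + 33.6 + 7.84) = 120
Q = 636.

636 ± 120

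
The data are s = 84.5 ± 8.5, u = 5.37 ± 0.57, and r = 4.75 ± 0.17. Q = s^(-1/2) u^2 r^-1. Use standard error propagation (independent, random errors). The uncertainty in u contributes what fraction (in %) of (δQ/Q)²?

(δQ/Q)² = (−½·δs/s)² + (2·δu/u)² + (-1·δr/r)²
  s term: (-0.5×0.101)² = 0.00253
  u term: (2×0.106)² = 0.0451
  r term: (-1×0.0358)² = 0.00128
Total = 0.0489. Share from u = 0.0451/0.0489 = 0.922.

92.2%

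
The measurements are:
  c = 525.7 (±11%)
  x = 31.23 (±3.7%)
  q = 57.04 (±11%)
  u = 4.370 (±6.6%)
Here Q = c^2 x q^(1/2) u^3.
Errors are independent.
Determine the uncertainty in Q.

Q is a product of powers, so relative uncertainties combine in quadrature:
  (2·δc/c)² = (2×0.110)² = 0.0484;  (1·δx/x)² = (1×0.0370)² = 0.00137;  (½·δq/q)² = (0.5×0.110)² = 0.00302;  (3·δu/u)² = (3×0.0660)² = 0.0392
δQ/Q = √(0.0920) = 0.303
Q = 5.44e+09, so δQ = 0.303 × 5.44e+09 = 1.65e+09.

1.65e+09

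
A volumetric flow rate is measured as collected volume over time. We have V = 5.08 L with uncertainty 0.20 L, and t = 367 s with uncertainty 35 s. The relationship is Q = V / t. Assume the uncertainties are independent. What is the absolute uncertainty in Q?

0.00143 L/s

Q is a product of powers, so relative uncertainties combine in quadrature:
  (1·δV/V)² = (1×0.0394)² = 0.00155;  (-1·δt/t)² = (-1×0.0954)² = 0.00910
δQ/Q = √(0.0106) = 0.103
Q = 0.0138 L/s, so δQ = 0.103 × 0.0138 = 0.00143 L/s.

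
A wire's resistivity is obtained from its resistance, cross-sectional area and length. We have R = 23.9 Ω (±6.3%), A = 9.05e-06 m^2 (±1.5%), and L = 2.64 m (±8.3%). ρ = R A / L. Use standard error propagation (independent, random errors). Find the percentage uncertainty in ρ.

Since ρ is a product/quotient, work with relative uncertainties:
  (1·δR/R)² = (1×0.0630)² = 0.00397;  (1·δA/A)² = (1×0.0150)² = 0.000225;  (-1·δL/L)² = (-1×0.0830)² = 0.00689
δρ/ρ = √(0.0111) = 0.105

10.5%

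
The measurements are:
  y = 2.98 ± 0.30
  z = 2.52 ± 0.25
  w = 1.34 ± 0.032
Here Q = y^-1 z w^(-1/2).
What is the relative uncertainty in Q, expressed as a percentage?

14.2%

Relative error in a monomial: (δQ/Q)² = Σ (nᵢ · δxᵢ/xᵢ)².
  (-1·δy/y)² = (-1×0.101)² = 0.0101;  (1·δz/z)² = (1×0.0992)² = 0.00984;  (−½·δw/w)² = (-0.5×0.0239)² = 0.000143
δQ/Q = √(0.0201) = 0.142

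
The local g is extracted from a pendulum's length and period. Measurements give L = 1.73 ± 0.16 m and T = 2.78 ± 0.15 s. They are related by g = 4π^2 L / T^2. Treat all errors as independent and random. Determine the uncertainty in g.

1.26 m/s^2

g is a product of powers, so relative uncertainties combine in quadrature:
  (1·δL/L)² = (1×0.0925)² = 0.00855;  (-2·δT/T)² = (-2×0.0540)² = 0.0116
δg/g = √(0.0202) = 0.142
g = 8.84 m/s^2, so δg = 0.142 × 8.84 = 1.26 m/s^2.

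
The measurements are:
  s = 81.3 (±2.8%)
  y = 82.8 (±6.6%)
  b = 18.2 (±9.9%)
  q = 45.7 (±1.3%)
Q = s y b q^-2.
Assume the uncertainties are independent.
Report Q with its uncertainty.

Each factor contributes (exponent × relative error)² to (δQ/Q)²:
  (1·δs/s)² = (1×0.0280)² = 0.000784;  (1·δy/y)² = (1×0.0660)² = 0.00436;  (1·δb/b)² = (1×0.0990)² = 0.00980;  (-2·δq/q)² = (-2×0.0130)² = 0.000676
δQ/Q = √(0.0156) = 0.125
Q = 58.7, so δQ = 0.125 × 58.7 = 7.33.

58.7 ± 7.33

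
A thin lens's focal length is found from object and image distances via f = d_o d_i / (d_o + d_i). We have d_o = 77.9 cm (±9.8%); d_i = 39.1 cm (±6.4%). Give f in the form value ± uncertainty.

26.0 ± 1.40 cm

∂f/∂d_o = (d_i/(d_o+d_i))² = 0.112;  ∂f/∂d_i = (d_o/(d_o+d_i))² = 0.443
δf = √((∂f/∂d_o · δd_o)² + (∂f/∂d_i · δd_i)²) = √(0.727 + 1.23) = 1.40 cm
f = 26.0 cm.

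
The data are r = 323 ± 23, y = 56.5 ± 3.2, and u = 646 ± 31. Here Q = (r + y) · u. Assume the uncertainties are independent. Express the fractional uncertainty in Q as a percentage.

7.78%

Let w = r + y = 380. δw = √(δr² + δy²) = √(529 + 10.2) = 23.2, so δw/w = 0.0612.
Q is then a monomial in w, u:
δQ/Q = √((δw/w)² + (1·δu/u)²) = √(0.00374 + 0.00230) = 0.0778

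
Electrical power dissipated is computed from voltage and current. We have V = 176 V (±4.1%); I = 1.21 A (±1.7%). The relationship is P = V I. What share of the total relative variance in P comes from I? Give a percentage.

(δP/P)² = (1·δV/V)² + (1·δI/I)²
  V term: (1×0.0410)² = 0.00168
  I term: (1×0.0170)² = 0.000289
Total = 0.00197. Share from I = 0.000289/0.00197 = 0.147.

14.7%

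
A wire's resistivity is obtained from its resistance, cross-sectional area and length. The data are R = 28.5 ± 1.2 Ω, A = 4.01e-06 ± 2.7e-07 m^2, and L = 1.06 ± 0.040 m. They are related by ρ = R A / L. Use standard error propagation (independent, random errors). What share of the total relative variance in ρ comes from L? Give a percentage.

(δρ/ρ)² = (1·δR/R)² + (1·δA/A)² + (-1·δL/L)²
  R term: (1×0.0421)² = 0.00177
  A term: (1×0.0673)² = 0.00453
  L term: (-1×0.0377)² = 0.00142
Total = 0.00773. Share from L = 0.00142/0.00773 = 0.184.

18.4%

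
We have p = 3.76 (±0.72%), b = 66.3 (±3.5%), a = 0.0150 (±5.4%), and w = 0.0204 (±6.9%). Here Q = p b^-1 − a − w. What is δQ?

0.00260

Let h = p·b^-1 = 0.0567. δh/h = √((1·δp/p)² + (-1·δb/b)²) = √(5.18e-05 + 0.00123) = 0.0357, so δh = 0.00203.
Q = h − a − w: δQ = √(δh² + δa² + δw²) = √(4.11e-06 + 6.56e-07 + 1.98e-06) = 0.00260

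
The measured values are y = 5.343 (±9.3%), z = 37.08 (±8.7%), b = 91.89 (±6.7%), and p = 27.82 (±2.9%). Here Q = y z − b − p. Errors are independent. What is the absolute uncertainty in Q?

26.0

Let w = y·z = 198.1. δw/w = √((1·δy/y)² + (1·δz/z)²) = √(0.00865 + 0.00757) = 0.127, so δw = 25.2.
Q = w − b − p: δQ = √(δw² + δb² + δp²) = √(637 + 37.9 + 0.651) = 26.0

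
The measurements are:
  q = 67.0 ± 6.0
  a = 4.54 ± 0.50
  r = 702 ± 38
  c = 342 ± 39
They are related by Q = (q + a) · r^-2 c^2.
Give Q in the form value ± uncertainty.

17.0 ± 4.52

Let u = q + a = 71.5. δu = √(δq² + δa²) = √(36.0 + 0.250) = 6.02, so δu/u = 0.0842.
Q is then a monomial in u, r, c:
δQ/Q = √((δu/u)² + (-2·δr/r)² + (2·δc/c)²) = √(0.00708 + 0.0117 + 0.0520) = 0.266
Q = 17.0, so δQ = 0.266 × 17.0 = 4.52.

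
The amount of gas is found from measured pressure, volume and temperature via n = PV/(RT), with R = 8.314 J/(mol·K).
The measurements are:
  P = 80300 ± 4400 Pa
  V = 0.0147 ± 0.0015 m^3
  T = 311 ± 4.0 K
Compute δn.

0.0532 mol

Each factor contributes (exponent × relative error)² to (δn/n)²:
  (1·δP/P)² = (1×0.0548)² = 0.00300;  (1·δV/V)² = (1×0.102)² = 0.0104;  (-1·δT/T)² = (-1×0.0129)² = 0.000165
δn/n = √(0.0136) = 0.117
n = 0.457 mol, so δn = 0.117 × 0.457 = 0.0532 mol.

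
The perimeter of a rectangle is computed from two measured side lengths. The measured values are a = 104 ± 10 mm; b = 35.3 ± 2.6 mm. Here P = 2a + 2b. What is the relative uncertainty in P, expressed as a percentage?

7.42%

P is a linear combination, so absolute uncertainties add in quadrature:
  (2·δa)² = 400;  (2·δb)² = 27.0
δP = √(427) = 20.7 mm
P = 279 mm, so δP/P = 20.7/279 = 0.0742.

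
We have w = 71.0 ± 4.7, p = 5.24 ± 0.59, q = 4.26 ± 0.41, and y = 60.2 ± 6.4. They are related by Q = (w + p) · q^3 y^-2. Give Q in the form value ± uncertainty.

1.63 ± 0.592

Let u = w + p = 76.2. δu = √(δw² + δp²) = √(22.1 + 0.348) = 4.74, so δu/u = 0.0621.
Q is then a monomial in u, q, y:
δQ/Q = √((δu/u)² + (3·δq/q)² + (-2·δy/y)²) = √(0.00386 + 0.0834 + 0.0452) = 0.364
Q = 1.63, so δQ = 0.364 × 1.63 = 0.592.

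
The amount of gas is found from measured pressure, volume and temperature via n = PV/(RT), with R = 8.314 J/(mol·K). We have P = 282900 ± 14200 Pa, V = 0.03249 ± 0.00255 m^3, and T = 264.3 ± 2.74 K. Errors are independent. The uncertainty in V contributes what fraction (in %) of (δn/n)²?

70.1%

(δn/n)² = (1·δP/P)² + (1·δV/V)² + (-1·δT/T)²
  P term: (1×0.0502)² = 0.00252
  V term: (1×0.0785)² = 0.00616
  T term: (-1×0.0104)² = 0.000107
Total = 0.00879. Share from V = 0.00616/0.00879 = 0.701.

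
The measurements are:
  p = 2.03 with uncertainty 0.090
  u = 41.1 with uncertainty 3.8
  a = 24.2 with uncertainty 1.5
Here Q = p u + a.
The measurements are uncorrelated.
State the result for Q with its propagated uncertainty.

Let w = p·u = 83.4. δw/w = √((1·δp/p)² + (1·δu/u)²) = √(0.00197 + 0.00855) = 0.103, so δw = 8.56.
Q = w + a: δQ = √(δw² + δa²) = √(73.2 + 2.25) = 8.69
Q = 108.

108 ± 8.69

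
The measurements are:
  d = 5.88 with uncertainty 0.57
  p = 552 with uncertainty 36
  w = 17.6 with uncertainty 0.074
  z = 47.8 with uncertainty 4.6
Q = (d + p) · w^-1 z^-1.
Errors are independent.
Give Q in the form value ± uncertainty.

Let u = d + p = 558. δu = √(δd² + δp²) = √(0.325 + 1300) = 36.0, so δu/u = 0.0645.
Q is then a monomial in u, w, z:
δQ/Q = √((δu/u)² + (-1·δw/w)² + (-1·δz/z)²) = √(0.00417 + 1.77e-05 + 0.00926) = 0.116
Q = 0.663, so δQ = 0.116 × 0.663 = 0.0769.

0.663 ± 0.0769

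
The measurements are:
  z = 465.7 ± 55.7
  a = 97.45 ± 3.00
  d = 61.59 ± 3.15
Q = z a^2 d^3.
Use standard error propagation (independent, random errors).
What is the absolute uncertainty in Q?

2.11e+11

For a monomial Q ∝ z, a^2, d^3, fractional errors add in quadrature:
  (1·δz/z)² = (1×0.120)² = 0.0143;  (2·δa/a)² = (2×0.0308)² = 0.00379;  (3·δd/d)² = (3×0.0511)² = 0.0235
δQ/Q = √(0.0416) = 0.204
Q = 1.033e+12, so δQ = 0.204 × 1.033e+12 = 2.11e+11.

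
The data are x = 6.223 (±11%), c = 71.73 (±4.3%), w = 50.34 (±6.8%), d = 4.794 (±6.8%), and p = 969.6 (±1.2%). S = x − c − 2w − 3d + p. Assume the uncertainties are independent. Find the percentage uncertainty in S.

1.76%

For a sum/difference, combine absolute errors in quadrature:
  (δx)² = 0.469;  (δc)² = 9.51;  (2·δw)² = 46.9;  (3·δd)² = 0.956;  (δp)² = 135
δS = √(193) = 13.9
S = 789.0, so δS/S = 13.9/789.0 = 0.0176.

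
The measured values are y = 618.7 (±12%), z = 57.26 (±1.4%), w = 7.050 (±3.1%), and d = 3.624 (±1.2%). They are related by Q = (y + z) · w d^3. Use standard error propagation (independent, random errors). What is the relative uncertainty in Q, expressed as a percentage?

12.0%

Let u = y + z = 676.0. δu = √(δy² + δz²) = √(5510 + 0.643) = 74.2, so δu/u = 0.110.
Q is then a monomial in u, w, d:
δQ/Q = √((δu/u)² + (1·δw/w)² + (3·δd/d)²) = √(0.0121 + 0.000961 + 0.00130) = 0.120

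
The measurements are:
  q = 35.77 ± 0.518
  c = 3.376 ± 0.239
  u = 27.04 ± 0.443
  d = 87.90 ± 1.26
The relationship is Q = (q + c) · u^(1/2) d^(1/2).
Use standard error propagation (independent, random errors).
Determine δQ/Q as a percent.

Let w = q + c = 39.15. δw = √(δq² + δc²) = √(0.268 + 0.0571) = 0.570, so δw/w = 0.0146.
Q is then a monomial in w, u, d:
δQ/Q = √((δw/w)² + (½·δu/u)² + (½·δd/d)²) = √(0.000212 + 6.71e-05 + 5.14e-05) = 0.0182

1.82%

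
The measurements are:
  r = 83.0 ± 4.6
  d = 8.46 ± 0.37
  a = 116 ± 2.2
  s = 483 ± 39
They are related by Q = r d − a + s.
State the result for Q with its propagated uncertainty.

1070 ± 63.1

Let p = r·d = 702. δp/p = √((1·δr/r)² + (1·δd/d)²) = √(0.00307 + 0.00191) = 0.0706, so δp = 49.6.
Q = p − a + s: δQ = √(δp² + δa² + δs²) = √(2460 + 4.84 + 1520) = 63.1
Q = 1070.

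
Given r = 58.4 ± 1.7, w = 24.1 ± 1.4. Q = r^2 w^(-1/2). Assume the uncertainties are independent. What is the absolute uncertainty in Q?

45.2

Q is a product of powers, so relative uncertainties combine in quadrature:
  (2·δr/r)² = (2×0.0291)² = 0.00339;  (−½·δw/w)² = (-0.5×0.0581)² = 0.000844
δQ/Q = √(0.00423) = 0.0651
Q = 695, so δQ = 0.0651 × 695 = 45.2.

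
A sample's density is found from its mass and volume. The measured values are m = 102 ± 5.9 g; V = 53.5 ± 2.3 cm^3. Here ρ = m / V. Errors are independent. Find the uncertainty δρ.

Relative error in a monomial: (δρ/ρ)² = Σ (nᵢ · δxᵢ/xᵢ)².
  (1·δm/m)² = (1×0.0578)² = 0.00335;  (-1·δV/V)² = (-1×0.0430)² = 0.00185
δρ/ρ = √(0.00519) = 0.0721
ρ = 1.91 g/cm^3, so δρ = 0.0721 × 1.91 = 0.137 g/cm^3.

0.137 g/cm^3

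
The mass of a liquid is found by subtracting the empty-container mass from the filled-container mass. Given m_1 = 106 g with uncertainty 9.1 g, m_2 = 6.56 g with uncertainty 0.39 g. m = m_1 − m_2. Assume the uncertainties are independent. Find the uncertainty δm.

m is a linear combination, so absolute uncertainties add in quadrature:
  (δm_1)² = 82.8;  (δm_2)² = 0.152
δm = √(83.0) = 9.11 g

9.11 g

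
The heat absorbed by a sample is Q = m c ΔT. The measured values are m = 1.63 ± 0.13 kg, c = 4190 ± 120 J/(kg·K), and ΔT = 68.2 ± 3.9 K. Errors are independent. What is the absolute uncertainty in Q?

47600 J

Each factor contributes (exponent × relative error)² to (δQ/Q)²:
  (1·δm/m)² = (1×0.0798)² = 0.00636;  (1·δc/c)² = (1×0.0286)² = 0.000820;  (1·δΔT/ΔT)² = (1×0.0572)² = 0.00327
δQ/Q = √(0.0105) = 0.102
Q = 4.66e+05 J, so δQ = 0.102 × 4.66e+05 = 47600 J.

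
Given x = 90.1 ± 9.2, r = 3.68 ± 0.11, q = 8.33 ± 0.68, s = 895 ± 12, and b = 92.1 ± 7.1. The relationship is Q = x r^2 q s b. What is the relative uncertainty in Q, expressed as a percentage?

16.4%

Products/powers → add relative errors in quadrature, weighted by exponent:
  (1·δx/x)² = (1×0.102)² = 0.0104;  (2·δr/r)² = (2×0.0299)² = 0.00357;  (1·δq/q)² = (1×0.0816)² = 0.00666;  (1·δs/s)² = (1×0.0134)² = 0.000180;  (1·δb/b)² = (1×0.0771)² = 0.00594
δQ/Q = √(0.0268) = 0.164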